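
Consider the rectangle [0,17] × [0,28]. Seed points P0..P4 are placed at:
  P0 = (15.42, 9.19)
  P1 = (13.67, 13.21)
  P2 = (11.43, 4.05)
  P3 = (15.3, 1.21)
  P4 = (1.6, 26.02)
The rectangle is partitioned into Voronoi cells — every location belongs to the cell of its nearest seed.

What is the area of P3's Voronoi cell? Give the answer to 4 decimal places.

1. box [0,17]×[0,28]: [(0, 0) (17, 0) (17, 28) (0, 28)]
2. ⊥bis P3·P0 via (15.36,5.2): [(0, 5.431) (0, 0) (17, 0) (17, 5.1753)]  |A|=90.1537
3. ⊥bis P3·P1 via (14.485,7.21): [(1.2496, 5.4122) (0, 5.2425) (0, 0) (17, 0) (17, 5.1753)]  |A|=90.0359
4. ⊥bis P3·P2 via (13.365,2.63): [(15.2522, 5.2016) (11.435, 0) (17, 0) (17, 5.1753)]  |A|=18.9963
5. ⊥bis P3·P4 via (8.45,13.615): [(15.2522, 5.2016) (11.435, 0) (17, 0) (17, 5.1753)]  |A|=18.9963
6. canonical 4-gon: [(15.2522, 5.2016) (11.435, 0) (17, 0) (17, 5.1753)]
7. shoelace: 18.9963

Area of P3's cell: 18.9963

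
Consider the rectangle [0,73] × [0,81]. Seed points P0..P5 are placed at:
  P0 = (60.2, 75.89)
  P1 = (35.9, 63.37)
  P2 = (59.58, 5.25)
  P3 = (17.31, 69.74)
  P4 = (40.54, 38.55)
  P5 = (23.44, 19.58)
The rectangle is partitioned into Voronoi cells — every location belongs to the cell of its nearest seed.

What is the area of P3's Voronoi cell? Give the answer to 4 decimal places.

1. box [0,73]×[0,81]: [(0, 0) (73, 0) (73, 81) (0, 81)]
2. ⊥bis P3·P0 via (38.755,72.815): [(0, 0) (49.1959, 0) (37.5814, 81) (0, 81)]  |A|=3514.4807
3. ⊥bis P3·P1 via (26.605,66.555): [(0, 0) (3.7994, 0) (31.5547, 81) (0, 81)]  |A|=1431.8421
4. ⊥bis P3·P2 via (38.445,37.495): [(0, 12.2962) (10.3337, 19.0695) (31.5547, 81) (0, 81)]  |A|=1332.0826
5. ⊥bis P3·P4 via (28.925,54.145): [(0, 32.6019) (20.1006, 47.5726) (31.5547, 81) (0, 81)]  |A|=1013.8087
6. ⊥bis P3·P5 via (20.375,44.66): [(0, 42.17) (15.3683, 44.0481) (20.1006, 47.5726) (31.5547, 81) (0, 81)]  |A|=940.2862
7. canonical 5-gon: [(0, 42.17) (15.3683, 44.0481) (20.1006, 47.5726) (31.5547, 81) (0, 81)]
8. shoelace: 940.2862

Area of P3's cell: 940.2862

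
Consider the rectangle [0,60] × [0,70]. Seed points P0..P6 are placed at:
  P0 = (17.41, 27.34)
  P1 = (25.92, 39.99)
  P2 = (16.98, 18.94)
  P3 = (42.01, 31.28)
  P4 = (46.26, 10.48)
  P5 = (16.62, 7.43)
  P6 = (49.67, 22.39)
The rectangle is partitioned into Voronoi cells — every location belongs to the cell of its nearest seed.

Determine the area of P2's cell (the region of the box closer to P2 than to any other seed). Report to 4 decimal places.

Area of P2's cell: 318.2027

1. box [0,60]×[0,70]: [(0, 0) (60, 0) (60, 70) (0, 70)]
2. ⊥bis P2·P0 via (17.195,23.14): [(0, 24.0202) (0, 0) (60, 0) (60, 20.9488)]  |A|=1349.0704
3. ⊥bis P2·P1 via (21.45,29.465): [(38.967, 22.0255) (0, 24.0202) (0, 0) (60, 0) (60, 13.0927)]  |A|=1266.4517
4. ⊥bis P2·P3 via (29.495,25.11): [(30.8098, 22.4431) (0, 24.0202) (0, 0) (41.8744, 0)]  |A|=839.9245
5. ⊥bis P2·P4 via (31.62,14.71): [(32.7294, 18.5495) (30.8098, 22.4431) (0, 24.0202) (0, 0) (27.3698, 0)]  |A|=705.3972
6. ⊥bis P2·P5 via (16.8,13.185): [(31.0506, 12.7393) (32.7294, 18.5495) (30.8098, 22.4431) (0, 24.0202) (0, 13.7105)]  |A|=318.2027
7. ⊥bis P2·P6 via (33.325,20.665): [(31.0506, 12.7393) (32.7294, 18.5495) (30.8098, 22.4431) (0, 24.0202) (0, 13.7105)]  |A|=318.2027
8. canonical 5-gon: [(31.0506, 12.7393) (32.7294, 18.5495) (30.8098, 22.4431) (0, 24.0202) (0, 13.7105)]
9. shoelace: 318.2027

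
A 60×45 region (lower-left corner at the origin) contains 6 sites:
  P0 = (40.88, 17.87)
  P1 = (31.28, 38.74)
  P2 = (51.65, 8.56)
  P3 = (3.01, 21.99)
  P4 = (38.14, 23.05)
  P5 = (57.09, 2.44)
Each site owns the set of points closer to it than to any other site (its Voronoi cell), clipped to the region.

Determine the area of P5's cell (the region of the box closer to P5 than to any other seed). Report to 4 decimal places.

Area of P5's cell: 62.0681

1. box [0,60]×[0,45]: [(0, 0) (60, 0) (60, 45) (0, 45)]
2. ⊥bis P5·P0 via (48.985,10.155): [(39.3186, 0) (60, 0) (60, 21.7268)]  |A|=224.67
3. ⊥bis P5·P1 via (44.185,20.59): [(39.3186, 0) (60, 0) (60, 21.7268)]  |A|=224.67
4. ⊥bis P5·P2 via (54.37,5.5): [(48.1825, 0) (60, 0) (60, 10.5044)]  |A|=62.0681
5. ⊥bis P5·P3 via (30.05,12.215): [(48.1825, 0) (60, 0) (60, 10.5044)]  |A|=62.0681
6. ⊥bis P5·P4 via (47.615,12.745): [(48.1825, 0) (60, 0) (60, 10.5044)]  |A|=62.0681
7. canonical 3-gon: [(48.1825, 0) (60, 0) (60, 10.5044)]
8. shoelace: 62.0681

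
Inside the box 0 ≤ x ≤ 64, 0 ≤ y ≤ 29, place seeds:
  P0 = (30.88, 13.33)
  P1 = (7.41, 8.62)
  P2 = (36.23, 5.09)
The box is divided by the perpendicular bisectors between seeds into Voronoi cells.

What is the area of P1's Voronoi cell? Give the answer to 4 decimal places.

Area of P1's cell: 534.4818

1. box [0,64]×[0,29]: [(0, 0) (64, 0) (64, 29) (0, 29)]
2. ⊥bis P1·P0 via (19.145,10.975): [(0, 0) (21.3475, 0) (15.5277, 29) (0, 29)]  |A|=534.6903
3. ⊥bis P1·P2 via (21.82,6.855): [(0, 0) (20.9804, 0) (21.1195, 1.136) (15.5277, 29) (0, 29)]  |A|=534.4818
4. canonical 5-gon: [(0, 0) (20.9804, 0) (21.1195, 1.136) (15.5277, 29) (0, 29)]
5. shoelace: 534.4818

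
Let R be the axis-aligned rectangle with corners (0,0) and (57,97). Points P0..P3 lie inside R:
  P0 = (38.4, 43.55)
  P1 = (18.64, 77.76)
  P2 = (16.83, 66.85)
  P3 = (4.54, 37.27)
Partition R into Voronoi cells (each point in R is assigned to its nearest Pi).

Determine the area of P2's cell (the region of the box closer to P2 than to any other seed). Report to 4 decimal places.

Area of P2's cell: 683.8522

1. box [0,57]×[0,97]: [(0, 0) (57, 0) (57, 97) (0, 97)]
2. ⊥bis P2·P0 via (27.615,55.2): [(0, 29.6354) (57, 82.4032) (57, 97) (0, 97)]  |A|=2335.9005
3. ⊥bis P2·P1 via (17.735,72.305): [(0, 75.2473) (0, 29.6354) (41.7824, 68.3155)]  |A|=952.887
4. ⊥bis P2·P3 via (10.685,52.06): [(0, 75.2473) (0, 56.4994) (20.0294, 48.1776) (41.7824, 68.3155)]  |A|=683.8522
5. canonical 4-gon: [(0, 75.2473) (0, 56.4994) (20.0294, 48.1776) (41.7824, 68.3155)]
6. shoelace: 683.8522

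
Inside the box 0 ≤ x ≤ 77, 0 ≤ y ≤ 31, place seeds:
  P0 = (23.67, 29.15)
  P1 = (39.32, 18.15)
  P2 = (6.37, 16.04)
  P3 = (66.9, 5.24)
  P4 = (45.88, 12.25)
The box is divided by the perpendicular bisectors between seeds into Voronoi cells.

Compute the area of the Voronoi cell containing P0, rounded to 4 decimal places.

Area of P0's cell: 268.5691

1. box [0,77]×[0,31]: [(0, 0) (77, 0) (77, 31) (0, 31)]
2. ⊥bis P0·P1 via (31.495,23.65): [(0, 0) (14.872, 0) (36.6611, 31) (0, 31)]  |A|=798.7635
3. ⊥bis P0·P2 via (15.02,22.595): [(23.1826, 11.8237) (36.6611, 31) (8.6507, 31)]  |A|=268.5691
4. ⊥bis P0·P3 via (45.285,17.195): [(23.1826, 11.8237) (36.6611, 31) (8.6507, 31)]  |A|=268.5691
5. ⊥bis P0·P4 via (34.775,20.7): [(23.1826, 11.8237) (36.6611, 31) (8.6507, 31)]  |A|=268.5691
6. canonical 3-gon: [(23.1826, 11.8237) (36.6611, 31) (8.6507, 31)]
7. shoelace: 268.5691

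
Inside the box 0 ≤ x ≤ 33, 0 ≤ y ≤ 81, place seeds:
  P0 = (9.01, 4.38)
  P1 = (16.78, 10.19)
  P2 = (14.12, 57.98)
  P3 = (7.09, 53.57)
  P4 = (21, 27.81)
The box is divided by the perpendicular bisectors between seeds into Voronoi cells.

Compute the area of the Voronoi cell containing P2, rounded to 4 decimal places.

1. box [0,33]×[0,81]: [(0, 0) (33, 0) (33, 81) (0, 81)]
2. ⊥bis P2·P0 via (11.565,31.18): [(0, 32.2826) (33, 29.1365) (33, 81) (0, 81)]  |A|=1659.5859
3. ⊥bis P2·P1 via (15.45,34.085): [(0, 33.2251) (33, 35.0618) (33, 81) (0, 81)]  |A|=1546.2664
4. ⊥bis P2·P3 via (10.605,55.775): [(0, 72.6805) (23.9158, 34.5562) (33, 35.0618) (33, 81) (0, 81)]  |A|=1074.4625
5. ⊥bis P2·P4 via (17.56,42.895): [(0, 72.6805) (18.544, 43.1194) (33, 46.416) (33, 81) (0, 81)]  |A|=952.142
6. canonical 5-gon: [(0, 72.6805) (18.544, 43.1194) (33, 46.416) (33, 81) (0, 81)]
7. shoelace: 952.142

Area of P2's cell: 952.1420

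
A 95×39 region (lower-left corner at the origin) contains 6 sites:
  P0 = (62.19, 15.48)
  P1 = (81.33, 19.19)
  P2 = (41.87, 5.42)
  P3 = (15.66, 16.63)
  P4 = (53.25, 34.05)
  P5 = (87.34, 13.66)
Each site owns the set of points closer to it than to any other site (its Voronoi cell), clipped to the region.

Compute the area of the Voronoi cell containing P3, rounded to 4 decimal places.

1. box [0,95]×[0,39]: [(0, 0) (95, 0) (95, 39) (0, 39)]
2. ⊥bis P3·P0 via (38.925,16.055): [(0, 0) (38.5282, 0) (39.4921, 39) (0, 39)]  |A|=1521.3956
3. ⊥bis P3·P1 via (48.495,17.91): [(0, 0) (38.5282, 0) (39.4921, 39) (0, 39)]  |A|=1521.3956
4. ⊥bis P3·P2 via (28.765,11.025): [(0, 0) (24.0496, 0) (39.4162, 35.9284) (39.4921, 39) (0, 39)]  |A|=1261.2993
5. ⊥bis P3·P4 via (34.455,25.34): [(0, 0) (24.0496, 0) (34.6799, 24.8546) (28.1247, 39) (0, 39)]  |A|=1174.0476
6. ⊥bis P3·P5 via (51.5,15.145): [(0, 0) (24.0496, 0) (34.6799, 24.8546) (28.1247, 39) (0, 39)]  |A|=1174.0476
7. canonical 5-gon: [(0, 0) (24.0496, 0) (34.6799, 24.8546) (28.1247, 39) (0, 39)]
8. shoelace: 1174.0476

Area of P3's cell: 1174.0476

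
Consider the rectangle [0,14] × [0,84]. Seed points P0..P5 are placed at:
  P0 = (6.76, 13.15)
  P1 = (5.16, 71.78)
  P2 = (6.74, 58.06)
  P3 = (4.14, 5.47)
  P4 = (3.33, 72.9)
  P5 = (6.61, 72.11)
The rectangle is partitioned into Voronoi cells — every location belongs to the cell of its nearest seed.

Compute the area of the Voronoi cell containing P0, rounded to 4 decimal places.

1. box [0,14]×[0,84]: [(0, 0) (14, 0) (14, 84) (0, 84)]
2. ⊥bis P0·P1 via (5.96,42.465): [(0, 42.3024) (0, 0) (14, 0) (14, 42.6844)]  |A|=594.9073
3. ⊥bis P0·P2 via (6.75,35.605): [(0, 35.602) (0, 0) (14, 0) (14, 35.6082)]  |A|=498.4716
4. ⊥bis P0·P3 via (5.45,9.31): [(0, 35.602) (0, 11.1692) (14, 6.3932) (14, 35.6082)]  |A|=375.5344
5. ⊥bis P0·P4 via (5.045,43.025): [(0, 35.602) (0, 11.1692) (14, 6.3932) (14, 35.6082)]  |A|=375.5344
6. ⊥bis P0·P5 via (6.685,42.63): [(0, 35.602) (0, 11.1692) (14, 6.3932) (14, 35.6082)]  |A|=375.5344
7. canonical 4-gon: [(0, 35.602) (0, 11.1692) (14, 6.3932) (14, 35.6082)]
8. shoelace: 375.5344

Area of P0's cell: 375.5344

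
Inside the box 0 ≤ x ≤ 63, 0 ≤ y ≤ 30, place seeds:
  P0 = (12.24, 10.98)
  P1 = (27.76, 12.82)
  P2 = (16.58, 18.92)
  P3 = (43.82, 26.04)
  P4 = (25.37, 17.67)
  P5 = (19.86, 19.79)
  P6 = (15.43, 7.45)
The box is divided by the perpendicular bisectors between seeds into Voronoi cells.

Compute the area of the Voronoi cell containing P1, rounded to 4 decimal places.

1. box [0,63]×[0,30]: [(0, 0) (63, 0) (63, 30) (0, 30)]
2. ⊥bis P1·P0 via (20,11.9): [(21.4108, 0) (63, 0) (63, 30) (17.8541, 30)]  |A|=1301.0258
3. ⊥bis P1·P2 via (22.17,15.87): [(20.0007, 11.8941) (21.4108, 0) (63, 0) (63, 30) (29.8796, 30)]  |A|=1192.1602
4. ⊥bis P1·P3 via (35.79,19.43): [(28.7673, 27.9614) (20.0007, 11.8941) (21.4108, 0) (51.7841, 0)]  |A|=488.1028
5. ⊥bis P1·P4 via (26.565,15.245): [(35.5786, 19.6868) (20.0873, 12.0529) (20.0007, 11.8941) (21.4108, 0) (51.7841, 0)]  |A|=398.012
6. ⊥bis P1·P5 via (23.81,16.305): [(35.5786, 19.6868) (20.0873, 12.0529) (20.0007, 11.8941) (21.4108, 0) (51.7841, 0)]  |A|=398.012
7. ⊥bis P1·P6 via (21.595,10.135): [(35.5786, 19.6868) (20.6409, 12.3257) (26.009, 0) (51.7841, 0)]  |A|=365.5302
8. canonical 4-gon: [(35.5786, 19.6868) (20.6409, 12.3257) (26.009, 0) (51.7841, 0)]
9. shoelace: 365.5302

Area of P1's cell: 365.5302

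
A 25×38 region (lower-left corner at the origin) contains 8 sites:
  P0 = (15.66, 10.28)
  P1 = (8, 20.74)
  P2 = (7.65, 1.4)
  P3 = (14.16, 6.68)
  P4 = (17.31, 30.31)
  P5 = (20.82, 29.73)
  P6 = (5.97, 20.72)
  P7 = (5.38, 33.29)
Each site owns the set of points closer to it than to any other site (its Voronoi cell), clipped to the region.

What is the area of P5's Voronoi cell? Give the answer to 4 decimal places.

Area of P5's cell: 115.6262

1. box [0,25]×[0,38]: [(0, 0) (25, 0) (25, 38) (0, 38)]
2. ⊥bis P5·P0 via (18.24,20.005): [(0, 24.844) (25, 18.2116) (25, 38) (0, 38)]  |A|=411.8051
3. ⊥bis P5·P1 via (14.41,25.235): [(18.0404, 20.058) (25, 18.2116) (25, 38) (5.4586, 38)]  |A|=244.1664
4. ⊥bis P5·P2 via (14.235,15.565): [(18.0404, 20.058) (25, 18.2116) (25, 38) (5.4586, 38)]  |A|=244.1664
5. ⊥bis P5·P3 via (17.49,18.205): [(18.0404, 20.058) (25, 18.2116) (25, 38) (5.4586, 38)]  |A|=244.1664
6. ⊥bis P5·P4 via (19.065,30.02): [(17.5374, 20.7753) (18.0404, 20.058) (25, 18.2116) (25, 38) (20.3836, 38)]  |A|=115.6262
7. ⊥bis P5·P6 via (13.395,25.225): [(17.5374, 20.7753) (18.0404, 20.058) (25, 18.2116) (25, 38) (20.3836, 38)]  |A|=115.6262
8. ⊥bis P5·P7 via (13.1,31.51): [(17.5374, 20.7753) (18.0404, 20.058) (25, 18.2116) (25, 38) (20.3836, 38)]  |A|=115.6262
9. canonical 5-gon: [(17.5374, 20.7753) (18.0404, 20.058) (25, 18.2116) (25, 38) (20.3836, 38)]
10. shoelace: 115.6262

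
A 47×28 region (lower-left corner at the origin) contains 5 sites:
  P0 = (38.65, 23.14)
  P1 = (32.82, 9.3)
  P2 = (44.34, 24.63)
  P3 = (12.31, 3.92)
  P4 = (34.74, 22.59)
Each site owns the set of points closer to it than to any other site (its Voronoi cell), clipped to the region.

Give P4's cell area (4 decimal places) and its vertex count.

Area of P4's cell: 236.0484 (4 vertices)

1. box [0,47]×[0,28]: [(0, 0) (47, 0) (47, 28) (0, 28)]
2. ⊥bis P4·P0 via (36.695,22.865): [(0, 0) (39.9113, 0) (35.9727, 28) (0, 28)]  |A|=1062.3759
3. ⊥bis P4·P1 via (33.78,15.945): [(0, 20.8252) (37.7491, 15.3716) (35.9727, 28) (0, 28)]  |A|=362.5602
4. ⊥bis P4·P2 via (39.54,23.61): [(0, 20.8252) (37.7491, 15.3716) (35.9727, 28) (0, 28)]  |A|=362.5602
5. ⊥bis P4·P3 via (23.525,13.255): [(19.5781, 17.9967) (37.7491, 15.3716) (35.9727, 28) (11.2517, 28)]  |A|=236.0484
6. canonical 4-gon: [(19.5781, 17.9967) (37.7491, 15.3716) (35.9727, 28) (11.2517, 28)]
7. shoelace: 236.0484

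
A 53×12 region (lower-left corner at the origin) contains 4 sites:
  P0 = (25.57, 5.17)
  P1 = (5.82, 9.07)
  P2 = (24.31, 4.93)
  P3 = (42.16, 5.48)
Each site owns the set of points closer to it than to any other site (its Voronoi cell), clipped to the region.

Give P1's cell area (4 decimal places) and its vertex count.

Area of P1's cell: 178.0931 (4 vertices)

1. box [0,53]×[0,12]: [(0, 0) (53, 0) (53, 12) (0, 12)]
2. ⊥bis P1·P0 via (15.695,7.12): [(0, 0) (14.289, 0) (16.6586, 12) (0, 12)]  |A|=185.686
3. ⊥bis P1·P2 via (15.065,7): [(0, 0) (13.4977, 0) (16.1845, 12) (0, 12)]  |A|=178.0931
4. ⊥bis P1·P3 via (23.99,7.275): [(0, 0) (13.4977, 0) (16.1845, 12) (0, 12)]  |A|=178.0931
5. canonical 4-gon: [(0, 0) (13.4977, 0) (16.1845, 12) (0, 12)]
6. shoelace: 178.0931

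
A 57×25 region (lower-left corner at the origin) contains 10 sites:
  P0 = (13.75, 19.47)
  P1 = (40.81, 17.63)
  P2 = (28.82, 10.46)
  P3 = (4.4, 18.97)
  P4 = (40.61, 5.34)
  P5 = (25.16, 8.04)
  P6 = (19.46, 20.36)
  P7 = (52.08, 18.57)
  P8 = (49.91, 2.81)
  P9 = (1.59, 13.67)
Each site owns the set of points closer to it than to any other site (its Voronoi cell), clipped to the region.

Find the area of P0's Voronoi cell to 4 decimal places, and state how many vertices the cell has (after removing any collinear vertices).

1. box [0,57]×[0,25]: [(0, 0) (57, 0) (57, 25) (0, 25)]
2. ⊥bis P0·P1 via (27.28,18.55): [(0, 0) (26.0187, 0) (27.7186, 25) (0, 25)]  |A|=671.7154
3. ⊥bis P0·P2 via (21.285,14.965): [(0, 0) (12.3378, 0) (27.2847, 25) (0, 25)]  |A|=495.2809
4. ⊥bis P0·P3 via (9.075,19.22): [(10.1028, 0) (12.3378, 0) (27.2847, 25) (8.7659, 25)]  |A|=259.4219
5. ⊥bis P0·P4 via (27.18,12.405): [(10.1028, 0) (12.3378, 0) (27.2847, 25) (8.7659, 25)]  |A|=259.4219
6. ⊥bis P0·P5 via (19.455,13.755): [(9.8785, 4.1952) (22.1997, 16.4949) (27.2847, 25) (8.7659, 25)]  |A|=213.7644
7. ⊥bis P0·P6 via (16.605,19.915): [(9.8785, 4.1952) (17.8196, 12.1225) (15.8124, 25) (8.7659, 25)]  |A|=132.3874
8. ⊥bis P0·P7 via (32.915,19.02): [(9.8785, 4.1952) (17.8196, 12.1225) (15.8124, 25) (8.7659, 25)]  |A|=132.3874
9. ⊥bis P0·P8 via (31.83,11.14): [(9.8785, 4.1952) (17.8196, 12.1225) (15.8124, 25) (8.7659, 25)]  |A|=132.3874
10. ⊥bis P0·P9 via (7.67,16.57): [(9.412, 12.9178) (12.3809, 6.6933) (17.8196, 12.1225) (15.8124, 25) (8.7659, 25)]  |A|=120.8908
11. canonical 5-gon: [(9.412, 12.9178) (12.3809, 6.6933) (17.8196, 12.1225) (15.8124, 25) (8.7659, 25)]
12. shoelace: 120.8908

Area of P0's cell: 120.8908 (5 vertices)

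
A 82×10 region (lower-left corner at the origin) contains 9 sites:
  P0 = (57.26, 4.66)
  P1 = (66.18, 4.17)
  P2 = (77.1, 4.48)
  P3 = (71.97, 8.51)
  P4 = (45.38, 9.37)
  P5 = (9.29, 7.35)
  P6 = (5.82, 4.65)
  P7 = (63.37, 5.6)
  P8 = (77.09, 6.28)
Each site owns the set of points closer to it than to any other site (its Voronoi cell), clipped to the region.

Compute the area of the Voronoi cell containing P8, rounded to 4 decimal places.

1. box [0,82]×[0,10]: [(0, 0) (82, 0) (82, 10) (0, 10)]
2. ⊥bis P8·P0 via (67.175,5.47): [(67.6219, 0) (82, 0) (82, 10) (66.8049, 10)]  |A|=147.866
3. ⊥bis P8·P1 via (71.635,5.225): [(72.6455, 0) (82, 0) (82, 10) (70.7115, 10)]  |A|=103.2148
4. ⊥bis P8·P2 via (77.095,5.38): [(71.6109, 5.3495) (82, 5.4073) (82, 10) (70.7115, 10)]  |A|=50.1056
5. ⊥bis P8·P3 via (74.53,7.395): [(73.644, 5.3608) (82, 5.4073) (82, 10) (75.6646, 10)]  |A|=33.884
6. ⊥bis P8·P4 via (61.235,7.825): [(73.644, 5.3608) (82, 5.4073) (82, 10) (75.6646, 10)]  |A|=33.884
7. ⊥bis P8·P5 via (43.19,6.815): [(73.644, 5.3608) (82, 5.4073) (82, 10) (75.6646, 10)]  |A|=33.884
8. ⊥bis P8·P6 via (41.455,5.465): [(73.644, 5.3608) (82, 5.4073) (82, 10) (75.6646, 10)]  |A|=33.884
9. ⊥bis P8·P7 via (70.23,5.94): [(73.644, 5.3608) (82, 5.4073) (82, 10) (75.6646, 10)]  |A|=33.884
10. canonical 4-gon: [(73.644, 5.3608) (82, 5.4073) (82, 10) (75.6646, 10)]
11. shoelace: 33.884

Area of P8's cell: 33.8840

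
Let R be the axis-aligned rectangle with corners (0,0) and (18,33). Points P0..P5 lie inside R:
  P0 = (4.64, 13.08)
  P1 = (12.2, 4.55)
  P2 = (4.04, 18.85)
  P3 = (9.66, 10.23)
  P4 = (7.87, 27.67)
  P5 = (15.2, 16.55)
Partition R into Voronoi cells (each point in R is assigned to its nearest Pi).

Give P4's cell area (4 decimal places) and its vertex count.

1. box [0,18]×[0,33]: [(0, 0) (18, 0) (18, 33) (0, 33)]
2. ⊥bis P4·P0 via (6.255,20.375): [(0, 21.7598) (18, 17.7748) (18, 33) (0, 33)]  |A|=238.1886
3. ⊥bis P4·P1 via (10.035,16.11): [(0, 21.7598) (18, 17.7748) (18, 33) (0, 33)]  |A|=238.1886
4. ⊥bis P4·P2 via (5.955,23.26): [(0, 25.8459) (18, 18.0296) (18, 33) (0, 33)]  |A|=199.1207
5. ⊥bis P4·P3 via (8.765,18.95): [(0, 25.8459) (14.5201, 19.5407) (18, 19.8979) (18, 33) (0, 33)]  |A|=195.87
6. ⊥bis P4·P5 via (11.535,22.11): [(0, 25.8459) (10.3707, 21.3425) (18, 26.3716) (18, 33) (0, 33)]  |A|=167.299
7. canonical 5-gon: [(0, 25.8459) (10.3707, 21.3425) (18, 26.3716) (18, 33) (0, 33)]
8. shoelace: 167.299

Area of P4's cell: 167.2990 (5 vertices)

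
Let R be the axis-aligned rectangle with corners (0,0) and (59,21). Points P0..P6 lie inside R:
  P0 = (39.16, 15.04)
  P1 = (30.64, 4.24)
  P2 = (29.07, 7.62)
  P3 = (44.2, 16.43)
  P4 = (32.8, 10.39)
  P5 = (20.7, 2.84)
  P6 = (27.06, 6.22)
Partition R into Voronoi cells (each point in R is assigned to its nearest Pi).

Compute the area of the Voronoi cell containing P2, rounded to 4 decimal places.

1. box [0,59]×[0,21]: [(0, 0) (59, 0) (59, 21) (0, 21)]
2. ⊥bis P2·P0 via (34.115,11.33): [(0, 0) (42.4469, 0) (27.0039, 21) (0, 21)]  |A|=729.2327
3. ⊥bis P2·P1 via (29.855,5.93): [(0, 0) (17.0885, 0) (35.9903, 8.7798) (27.0039, 21) (0, 21)]  |A|=617.9114
4. ⊥bis P2·P3 via (36.635,12.025): [(0, 0) (17.0885, 0) (35.9903, 8.7798) (27.0039, 21) (0, 21)]  |A|=617.9114
5. ⊥bis P2·P4 via (30.935,9.005): [(0, 0) (17.0885, 0) (32.3559, 7.0917) (22.0272, 21) (0, 21)]  |A|=553.5107
6. ⊥bis P2·P5 via (24.885,5.23): [(25.611, 3.9587) (32.3559, 7.0917) (22.0272, 21) (15.879, 21)]  |A|=115.4717
7. ⊥bis P2·P6 via (28.065,6.92): [(29.0236, 5.5438) (32.3559, 7.0917) (22.0272, 21) (18.258, 21)]  |A|=60.2958
8. canonical 4-gon: [(29.0236, 5.5438) (32.3559, 7.0917) (22.0272, 21) (18.258, 21)]
9. shoelace: 60.2958

Area of P2's cell: 60.2958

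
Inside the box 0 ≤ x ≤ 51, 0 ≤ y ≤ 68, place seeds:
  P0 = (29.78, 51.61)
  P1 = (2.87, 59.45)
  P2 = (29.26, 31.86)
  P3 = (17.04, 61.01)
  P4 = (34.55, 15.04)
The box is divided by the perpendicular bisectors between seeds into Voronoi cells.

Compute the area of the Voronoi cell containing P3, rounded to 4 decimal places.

Area of P3's cell: 309.7794

1. box [0,51]×[0,68]: [(0, 0) (51, 0) (51, 68) (0, 68)]
2. ⊥bis P3·P0 via (23.41,56.31): [(0, 24.582) (32.0353, 68) (0, 68)]  |A|=695.4541
3. ⊥bis P3·P1 via (9.955,60.23): [(12.0775, 40.9508) (32.0353, 68) (9.0996, 68)]  |A|=310.1958
4. ⊥bis P3·P2 via (23.15,46.435): [(11.9888, 41.7561) (12.9774, 42.1706) (32.0353, 68) (9.0996, 68)]  |A|=309.7794
5. ⊥bis P3·P4 via (25.795,38.025): [(11.9888, 41.7561) (12.9774, 42.1706) (32.0353, 68) (9.0996, 68)]  |A|=309.7794
6. canonical 4-gon: [(11.9888, 41.7561) (12.9774, 42.1706) (32.0353, 68) (9.0996, 68)]
7. shoelace: 309.7794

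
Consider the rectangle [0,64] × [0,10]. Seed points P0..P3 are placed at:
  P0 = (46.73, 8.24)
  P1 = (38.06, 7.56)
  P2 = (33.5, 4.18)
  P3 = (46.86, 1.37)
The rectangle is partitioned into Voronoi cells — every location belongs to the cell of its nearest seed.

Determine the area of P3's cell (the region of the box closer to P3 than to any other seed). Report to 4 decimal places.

Area of P3's cell: 113.0327

1. box [0,64]×[0,10]: [(0, 0) (64, 0) (64, 10) (0, 10)]
2. ⊥bis P3·P0 via (46.795,4.805): [(0, 3.9195) (0, 0) (64, 0) (64, 5.1306)]  |A|=289.6023
3. ⊥bis P3·P1 via (42.46,4.465): [(42.6439, 4.7264) (39.3193, 0) (64, 0) (64, 5.1306)]  |A|=113.1105
4. ⊥bis P3·P2 via (40.18,2.775): [(42.6439, 4.7264) (39.7145, 0.5619) (39.5963, 0) (64, 0) (64, 5.1306)]  |A|=113.0327
5. canonical 5-gon: [(42.6439, 4.7264) (39.7145, 0.5619) (39.5963, 0) (64, 0) (64, 5.1306)]
6. shoelace: 113.0327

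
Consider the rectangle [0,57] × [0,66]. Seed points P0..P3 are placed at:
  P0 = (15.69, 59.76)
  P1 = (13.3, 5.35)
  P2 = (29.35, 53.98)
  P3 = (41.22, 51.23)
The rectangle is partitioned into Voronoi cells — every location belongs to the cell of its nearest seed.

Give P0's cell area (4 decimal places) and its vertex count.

Area of P0's cell: 641.2306 (4 vertices)

1. box [0,57]×[0,66]: [(0, 0) (57, 0) (57, 66) (0, 66)]
2. ⊥bis P0·P1 via (14.495,32.555): [(0, 33.1917) (57, 30.6879) (57, 66) (0, 66)]  |A|=1941.4303
3. ⊥bis P0·P2 via (22.52,56.87): [(0, 33.1917) (12.2728, 32.6526) (26.3832, 66) (0, 66)]  |A|=641.2306
4. ⊥bis P0·P3 via (28.455,55.495): [(0, 33.1917) (12.2728, 32.6526) (26.3832, 66) (0, 66)]  |A|=641.2306
5. canonical 4-gon: [(0, 33.1917) (12.2728, 32.6526) (26.3832, 66) (0, 66)]
6. shoelace: 641.2306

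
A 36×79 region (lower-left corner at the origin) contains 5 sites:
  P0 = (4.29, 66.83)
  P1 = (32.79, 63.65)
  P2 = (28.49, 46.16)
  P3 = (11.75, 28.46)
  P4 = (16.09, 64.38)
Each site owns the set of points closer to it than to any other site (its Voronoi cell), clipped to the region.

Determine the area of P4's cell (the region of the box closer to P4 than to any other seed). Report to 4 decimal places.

1. box [0,36]×[0,79]: [(0, 0) (36, 0) (36, 79) (0, 79)]
2. ⊥bis P4·P0 via (10.19,65.605): [(0, 16.5266) (0, 0) (36, 0) (36, 79) (12.9712, 79)]  |A|=2438.8238
3. ⊥bis P4·P1 via (24.44,64.015): [(0, 16.5266) (0, 0) (21.6417, 0) (25.095, 79) (12.9712, 79)]  |A|=1440.9263
4. ⊥bis P4·P2 via (22.29,55.27): [(5.6999, 43.9793) (24.1119, 56.51) (25.095, 79) (12.9712, 79)]  |A|=413.1775
5. ⊥bis P4·P3 via (13.92,46.42): [(6.3954, 47.3291) (9.9848, 46.8955) (24.1119, 56.51) (25.095, 79) (12.9712, 79)]  |A|=407.0147
6. canonical 5-gon: [(6.3954, 47.3291) (9.9848, 46.8955) (24.1119, 56.51) (25.095, 79) (12.9712, 79)]
7. shoelace: 407.0147

Area of P4's cell: 407.0147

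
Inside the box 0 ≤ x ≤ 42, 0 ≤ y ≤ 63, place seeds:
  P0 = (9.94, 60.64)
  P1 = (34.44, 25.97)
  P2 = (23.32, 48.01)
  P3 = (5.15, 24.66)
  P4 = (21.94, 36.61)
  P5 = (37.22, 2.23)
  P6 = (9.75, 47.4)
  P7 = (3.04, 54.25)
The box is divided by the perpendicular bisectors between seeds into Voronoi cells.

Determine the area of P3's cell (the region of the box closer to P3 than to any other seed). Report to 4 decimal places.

1. box [0,42]×[0,63]: [(0, 0) (42, 0) (42, 63) (0, 63)]
2. ⊥bis P3·P0 via (7.545,42.65): [(0, 43.6545) (0, 0) (42, 0) (42, 38.063)]  |A|=1716.0672
3. ⊥bis P3·P1 via (19.795,25.315): [(19.0884, 41.1132) (0, 43.6545) (0, 0) (20.9272, 0)]  |A|=846.8401
4. ⊥bis P3·P2 via (14.235,36.335): [(19.4848, 32.2498) (5.8255, 42.8789) (0, 43.6545) (0, 0) (20.9272, 0)]  |A|=788.4126
5. ⊥bis P3·P4 via (13.545,30.635): [(19.9602, 21.6215) (4.7265, 43.0252) (0, 43.6545) (0, 0) (20.9272, 0)]  |A|=707.704
6. ⊥bis P3·P5 via (21.185,13.445): [(20.3775, 12.2905) (19.9602, 21.6215) (4.7265, 43.0252) (0, 43.6545) (0, 0) (11.7815, 0)]  |A|=651.5011
7. ⊥bis P3·P6 via (7.45,36.03): [(20.3775, 12.2905) (19.9602, 21.6215) (10.0845, 35.4971) (0, 37.537) (0, 0) (11.7815, 0)]  |A|=604.5505
8. ⊥bis P3·P7 via (4.095,39.455): [(20.3775, 12.2905) (19.9602, 21.6215) (10.0845, 35.4971) (0, 37.537) (0, 0) (11.7815, 0)]  |A|=604.5505
9. canonical 6-gon: [(20.3775, 12.2905) (19.9602, 21.6215) (10.0845, 35.4971) (0, 37.537) (0, 0) (11.7815, 0)]
10. shoelace: 604.5505

Area of P3's cell: 604.5505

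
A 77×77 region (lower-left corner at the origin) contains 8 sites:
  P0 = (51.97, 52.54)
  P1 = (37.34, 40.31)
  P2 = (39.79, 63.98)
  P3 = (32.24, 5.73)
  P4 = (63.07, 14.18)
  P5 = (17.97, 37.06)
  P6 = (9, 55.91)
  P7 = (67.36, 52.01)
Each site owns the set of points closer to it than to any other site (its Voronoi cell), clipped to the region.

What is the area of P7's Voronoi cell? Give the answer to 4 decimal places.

Area of P7's cell: 760.4515

1. box [0,77]×[0,77]: [(0, 0) (77, 0) (77, 77) (0, 77)]
2. ⊥bis P7·P0 via (59.665,52.275): [(57.8648, 0) (77, 0) (77, 77) (60.5165, 77)]  |A|=1371.3225
3. ⊥bis P7·P1 via (52.35,46.16): [(58.8776, 29.4113) (70.3404, 0) (77, 0) (77, 77) (60.5165, 77)]  |A|=1187.8596
4. ⊥bis P7·P2 via (53.575,57.995): [(60.4036, 73.7231) (58.8776, 29.4113) (70.3404, 0) (77, 0) (77, 77) (61.8264, 77)]  |A|=1185.7135
5. ⊥bis P7·P3 via (49.8,28.87): [(60.4036, 73.7231) (58.8776, 29.4113) (62.9895, 18.861) (77, 8.229) (77, 77) (61.8264, 77)]  |A|=1065.2637
6. ⊥bis P7·P4 via (65.215,33.095): [(60.4036, 73.7231) (59.0286, 33.7965) (77, 31.7586) (77, 77) (61.8264, 77)]  |A|=760.4515
7. ⊥bis P7·P5 via (42.665,44.535): [(60.4036, 73.7231) (59.0286, 33.7965) (77, 31.7586) (77, 77) (61.8264, 77)]  |A|=760.4515
8. ⊥bis P7·P6 via (38.18,53.96): [(60.4036, 73.7231) (59.0286, 33.7965) (77, 31.7586) (77, 77) (61.8264, 77)]  |A|=760.4515
9. canonical 5-gon: [(60.4036, 73.7231) (59.0286, 33.7965) (77, 31.7586) (77, 77) (61.8264, 77)]
10. shoelace: 760.4515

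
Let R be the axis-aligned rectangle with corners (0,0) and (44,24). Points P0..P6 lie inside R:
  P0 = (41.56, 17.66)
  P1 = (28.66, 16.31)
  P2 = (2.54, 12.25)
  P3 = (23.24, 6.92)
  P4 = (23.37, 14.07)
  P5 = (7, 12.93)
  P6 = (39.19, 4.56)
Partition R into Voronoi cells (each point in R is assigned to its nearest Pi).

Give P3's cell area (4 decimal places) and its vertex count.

1. box [0,44]×[0,24]: [(0, 0) (44, 0) (44, 24) (0, 24)]
2. ⊥bis P3·P0 via (32.4,12.29): [(0, 0) (39.6049, 0) (25.5351, 24) (0, 24)]  |A|=781.6803
3. ⊥bis P3·P1 via (25.95,11.615): [(0, 0) (39.6049, 0) (36.297, 5.6426) (4.4933, 24) (0, 24)]  |A|=588.5445
4. ⊥bis P3·P2 via (12.89,9.585): [(10.422, 0) (39.6049, 0) (36.297, 5.6426) (15.0349, 17.9153)]  |A|=301.0985
5. ⊥bis P3·P4 via (23.305,10.495): [(13.1718, 10.6792) (10.422, 0) (39.6049, 0) (36.297, 5.6426) (28.0395, 10.4089)]  |A|=247.0549
6. ⊥bis P3·P5 via (15.12,9.925): [(15.3842, 10.639) (11.447, 0) (39.6049, 0) (36.297, 5.6426) (28.0395, 10.4089)]  |A|=229.7331
7. ⊥bis P3·P6 via (31.215,5.74): [(15.3842, 10.639) (11.447, 0) (30.3657, 0) (31.6016, 8.3528) (28.0395, 10.4089)]  |A|=182.3816
8. canonical 5-gon: [(15.3842, 10.639) (11.447, 0) (30.3657, 0) (31.6016, 8.3528) (28.0395, 10.4089)]
9. shoelace: 182.3816

Area of P3's cell: 182.3816 (5 vertices)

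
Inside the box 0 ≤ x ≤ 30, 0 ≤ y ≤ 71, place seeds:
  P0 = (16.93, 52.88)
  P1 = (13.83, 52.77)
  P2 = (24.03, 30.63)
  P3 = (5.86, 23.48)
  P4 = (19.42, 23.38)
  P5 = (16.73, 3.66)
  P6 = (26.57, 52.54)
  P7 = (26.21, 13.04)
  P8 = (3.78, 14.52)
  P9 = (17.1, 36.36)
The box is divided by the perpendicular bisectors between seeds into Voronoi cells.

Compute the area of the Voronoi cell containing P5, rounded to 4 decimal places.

Area of P5's cell: 200.1123

1. box [0,30]×[0,71]: [(0, 0) (30, 0) (30, 71) (0, 71)]
2. ⊥bis P5·P0 via (16.83,28.27): [(0, 28.3384) (0, 0) (30, 0) (30, 28.2165)]  |A|=848.3231
3. ⊥bis P5·P1 via (15.28,28.215): [(16.2512, 28.2724) (0, 27.3127) (0, 0) (30, 0) (30, 28.2165)]  |A|=839.9887
4. ⊥bis P5·P2 via (20.38,17.145): [(0, 22.6613) (0, 0) (30, 0) (30, 14.5411)]  |A|=558.0363
5. ⊥bis P5·P3 via (11.295,13.57): [(18.6616, 17.6101) (0, 7.3754) (0, 0) (30, 0) (30, 14.5411)]  |A|=415.4069
6. ⊥bis P5·P4 via (18.075,13.52): [(12.5725, 14.2706) (0, 7.3754) (0, 0) (30, 0) (30, 11.8933)]  |A|=364.0582
7. ⊥bis P5·P6 via (21.65,28.1): [(12.5725, 14.2706) (0, 7.3754) (0, 0) (30, 0) (30, 11.8933)]  |A|=364.0582
8. ⊥bis P5·P7 via (21.47,8.35): [(16.0861, 13.7913) (12.5725, 14.2706) (0, 7.3754) (0, 0) (29.7319, 0)]  |A|=279.4684
9. ⊥bis P5·P8 via (10.255,9.09): [(16.0861, 13.7913) (14.3914, 14.0225) (2.632, 0) (29.7319, 0)]  |A|=200.1123
10. ⊥bis P5·P9 via (16.915,20.01): [(16.0861, 13.7913) (14.3914, 14.0225) (2.632, 0) (29.7319, 0)]  |A|=200.1123
11. canonical 4-gon: [(16.0861, 13.7913) (14.3914, 14.0225) (2.632, 0) (29.7319, 0)]
12. shoelace: 200.1123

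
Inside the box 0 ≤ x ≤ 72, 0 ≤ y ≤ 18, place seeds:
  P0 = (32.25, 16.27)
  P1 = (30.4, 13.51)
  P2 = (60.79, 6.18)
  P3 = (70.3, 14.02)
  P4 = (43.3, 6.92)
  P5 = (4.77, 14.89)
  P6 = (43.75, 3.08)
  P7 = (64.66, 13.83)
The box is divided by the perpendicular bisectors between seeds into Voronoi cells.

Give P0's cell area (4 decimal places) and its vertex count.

1. box [0,72]×[0,18]: [(0, 0) (72, 0) (72, 18) (0, 18)]
2. ⊥bis P0·P1 via (31.325,14.89): [(53.5393, 0) (72, 0) (72, 18) (26.6852, 18)]  |A|=573.9796
3. ⊥bis P0·P2 via (46.52,11.225): [(44.6565, 5.954) (48.9152, 18) (26.6852, 18)]  |A|=133.8911
4. ⊥bis P0·P3 via (51.275,15.145): [(44.6565, 5.954) (48.9152, 18) (26.6852, 18)]  |A|=133.8911
5. ⊥bis P0·P4 via (37.775,11.595): [(37.2198, 10.9388) (43.1946, 18) (26.6852, 18)]  |A|=58.2881
6. ⊥bis P0·P5 via (18.51,15.58): [(37.2198, 10.9388) (43.1946, 18) (26.6852, 18)]  |A|=58.2881
7. ⊥bis P0·P6 via (38,9.675): [(37.2198, 10.9388) (43.1946, 18) (26.6852, 18)]  |A|=58.2881
8. ⊥bis P0·P7 via (48.455,15.05): [(37.2198, 10.9388) (43.1946, 18) (26.6852, 18)]  |A|=58.2881
9. canonical 3-gon: [(37.2198, 10.9388) (43.1946, 18) (26.6852, 18)]
10. shoelace: 58.2881

Area of P0's cell: 58.2881 (3 vertices)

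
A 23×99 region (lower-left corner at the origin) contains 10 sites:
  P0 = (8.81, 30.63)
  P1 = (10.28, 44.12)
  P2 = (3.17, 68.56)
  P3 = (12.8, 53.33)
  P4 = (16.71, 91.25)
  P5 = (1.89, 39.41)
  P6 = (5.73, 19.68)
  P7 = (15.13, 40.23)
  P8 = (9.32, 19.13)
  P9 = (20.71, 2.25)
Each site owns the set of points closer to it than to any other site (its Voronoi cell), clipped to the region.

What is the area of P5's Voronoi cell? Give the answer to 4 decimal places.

1. box [0,23]×[0,99]: [(0, 0) (23, 0) (23, 99) (0, 99)]
2. ⊥bis P5·P0 via (5.35,35.02): [(0, 30.8034) (23, 48.9309) (23, 99) (0, 99)]  |A|=1360.0555
3. ⊥bis P5·P1 via (6.085,41.765): [(0, 52.6043) (0, 30.8034) (8.4846, 37.4906)]  |A|=92.4861
4. ⊥bis P5·P2 via (2.53,53.985): [(0, 52.6043) (0, 30.8034) (8.4846, 37.4906)]  |A|=92.4861
5. ⊥bis P5·P3 via (7.345,46.37): [(0.4787, 51.7515) (0, 52.1267) (0, 30.8034) (8.4846, 37.4906)]  |A|=92.3718
6. ⊥bis P5·P4 via (9.3,65.33): [(0.4787, 51.7515) (0, 52.1267) (0, 30.8034) (8.4846, 37.4906)]  |A|=92.3718
7. ⊥bis P5·P6 via (3.81,29.545): [(0.4787, 51.7515) (0, 52.1267) (0, 30.8034) (8.4846, 37.4906)]  |A|=92.3718
8. ⊥bis P5·P7 via (8.51,39.82): [(0.4787, 51.7515) (0, 52.1267) (0, 30.8034) (8.4846, 37.4906)]  |A|=92.3718
9. ⊥bis P5·P8 via (5.605,29.27): [(0.4787, 51.7515) (0, 52.1267) (0, 30.8034) (8.4846, 37.4906)]  |A|=92.3718
10. ⊥bis P5·P9 via (11.3,20.83): [(0.4787, 51.7515) (0, 52.1267) (0, 30.8034) (8.4846, 37.4906)]  |A|=92.3718
11. canonical 4-gon: [(0.4787, 51.7515) (0, 52.1267) (0, 30.8034) (8.4846, 37.4906)]
12. shoelace: 92.3718

Area of P5's cell: 92.3718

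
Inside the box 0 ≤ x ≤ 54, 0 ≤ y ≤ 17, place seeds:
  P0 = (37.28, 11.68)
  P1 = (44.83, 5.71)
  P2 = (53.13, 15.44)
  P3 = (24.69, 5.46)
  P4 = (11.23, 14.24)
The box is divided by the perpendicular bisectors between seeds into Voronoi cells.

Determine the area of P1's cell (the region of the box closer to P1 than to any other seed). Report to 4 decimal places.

Area of P1's cell: 164.9342

1. box [0,54]×[0,17]: [(0, 0) (54, 0) (54, 17) (0, 17)]
2. ⊥bis P1·P0 via (41.055,8.695): [(34.1796, 0) (54, 0) (54, 17) (47.622, 17)]  |A|=222.6863
3. ⊥bis P1·P2 via (48.98,10.575): [(45.1351, 13.8549) (34.1796, 0) (54, 0) (54, 6.2928)]  |A|=165.1969
4. ⊥bis P1·P3 via (34.76,5.585): [(45.1351, 13.8549) (34.8193, 0.809) (34.8293, 0) (54, 0) (54, 6.2928)]  |A|=164.9342
5. ⊥bis P1·P4 via (28.03,9.975): [(45.1351, 13.8549) (34.8193, 0.809) (34.8293, 0) (54, 0) (54, 6.2928)]  |A|=164.9342
6. canonical 5-gon: [(45.1351, 13.8549) (34.8193, 0.809) (34.8293, 0) (54, 0) (54, 6.2928)]
7. shoelace: 164.9342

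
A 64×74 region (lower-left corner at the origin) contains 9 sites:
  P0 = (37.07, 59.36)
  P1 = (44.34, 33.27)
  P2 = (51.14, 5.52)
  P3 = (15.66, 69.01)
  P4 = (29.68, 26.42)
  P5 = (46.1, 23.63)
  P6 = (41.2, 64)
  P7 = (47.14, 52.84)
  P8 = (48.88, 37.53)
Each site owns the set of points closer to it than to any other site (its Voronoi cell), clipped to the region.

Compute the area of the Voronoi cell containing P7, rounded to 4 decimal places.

Area of P7's cell: 424.7741

1. box [0,64]×[0,74]: [(0, 0) (64, 0) (64, 74) (0, 74)]
2. ⊥bis P7·P0 via (42.105,56.1): [(5.7821, 0) (64, 0) (64, 74) (53.6947, 74)]  |A|=2535.3609
3. ⊥bis P7·P1 via (45.74,43.055): [(34.6831, 44.637) (64, 40.4424) (64, 74) (53.6947, 74)]  |A|=643.2003
4. ⊥bis P7·P2 via (49.14,29.18): [(34.6831, 44.637) (64, 40.4424) (64, 74) (53.6947, 74)]  |A|=643.2003
5. ⊥bis P7·P3 via (31.4,60.925): [(34.6831, 44.637) (64, 40.4424) (64, 74) (53.6947, 74)]  |A|=643.2003
6. ⊥bis P7·P4 via (38.41,39.63): [(34.6831, 44.637) (64, 40.4424) (64, 74) (53.6947, 74)]  |A|=643.2003
7. ⊥bis P7·P5 via (46.62,38.235): [(34.6831, 44.637) (64, 40.4424) (64, 74) (53.6947, 74)]  |A|=643.2003
8. ⊥bis P7·P6 via (44.17,58.42): [(43.3111, 57.9629) (34.6831, 44.637) (64, 40.4424) (64, 68.9747)]  |A|=508.5823
9. ⊥bis P7·P8 via (48.01,45.185): [(43.3111, 57.9629) (34.6831, 44.637) (38.4482, 44.0983) (64, 47.0023) (64, 68.9747)]  |A|=424.7741
10. canonical 5-gon: [(43.3111, 57.9629) (34.6831, 44.637) (38.4482, 44.0983) (64, 47.0023) (64, 68.9747)]
11. shoelace: 424.7741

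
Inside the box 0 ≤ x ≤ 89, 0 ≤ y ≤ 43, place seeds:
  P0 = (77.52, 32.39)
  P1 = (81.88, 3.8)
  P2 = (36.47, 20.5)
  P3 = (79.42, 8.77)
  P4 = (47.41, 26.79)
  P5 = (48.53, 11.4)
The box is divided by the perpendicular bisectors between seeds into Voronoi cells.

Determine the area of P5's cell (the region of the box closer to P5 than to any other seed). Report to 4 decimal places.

1. box [0,89]×[0,43]: [(0, 0) (89, 0) (89, 43) (0, 43)]
2. ⊥bis P5·P0 via (63.025,21.895): [(0, 0) (78.8779, 0) (47.7441, 43) (0, 43)]  |A|=2722.3729
3. ⊥bis P5·P1 via (65.205,7.6): [(0, 0) (63.4731, 0) (67.1609, 16.1828) (47.7441, 43) (0, 43)]  |A|=2597.7262
4. ⊥bis P5·P2 via (42.5,15.95): [(30.4648, 0) (63.4731, 0) (67.1609, 16.1828) (55.171, 32.7425)]  |A|=667.9371
5. ⊥bis P5·P3 via (63.975,10.085): [(30.4648, 0) (63.1164, 0) (64.7748, 19.4784) (55.171, 32.7425)]  |A|=639.0791
6. ⊥bis P5·P4 via (47.97,19.095): [(44.6932, 18.8565) (30.4648, 0) (63.1164, 0) (64.7748, 19.4784) (64.1973, 20.2759)]  |A|=511.0984
7. canonical 5-gon: [(44.6932, 18.8565) (30.4648, 0) (63.1164, 0) (64.7748, 19.4784) (64.1973, 20.2759)]
8. shoelace: 511.0984

Area of P5's cell: 511.0984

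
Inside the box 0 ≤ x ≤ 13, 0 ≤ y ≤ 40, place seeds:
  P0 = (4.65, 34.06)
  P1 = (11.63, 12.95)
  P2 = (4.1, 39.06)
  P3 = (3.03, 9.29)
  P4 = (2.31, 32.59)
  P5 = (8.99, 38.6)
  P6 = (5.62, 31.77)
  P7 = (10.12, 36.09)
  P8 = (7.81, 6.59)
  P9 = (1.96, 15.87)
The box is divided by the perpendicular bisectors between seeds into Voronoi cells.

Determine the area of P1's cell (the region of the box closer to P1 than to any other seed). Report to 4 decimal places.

Area of P1's cell: 72.3970

1. box [0,13]×[0,40]: [(0, 0) (13, 0) (13, 40) (0, 40)]
2. ⊥bis P1·P0 via (8.14,23.505): [(0, 20.8135) (0, 0) (13, 0) (13, 25.112)]  |A|=298.5156
3. ⊥bis P1·P2 via (7.865,26.005): [(0, 20.8135) (0, 0) (13, 0) (13, 25.112)]  |A|=298.5156
4. ⊥bis P1·P3 via (7.33,11.12): [(2.8093, 21.7424) (12.0625, 0) (13, 0) (13, 25.112)]  |A|=138.1463
5. ⊥bis P1·P4 via (6.97,22.77): [(9.3894, 23.9181) (3.1445, 20.9547) (12.0625, 0) (13, 0) (13, 25.112)]  |A|=135.1899
6. ⊥bis P1·P5 via (10.31,25.775): [(9.3894, 23.9181) (3.1445, 20.9547) (12.0625, 0) (13, 0) (13, 25.112)]  |A|=135.1899
7. ⊥bis P1·P6 via (8.625,22.36): [(3.2737, 20.6511) (12.0625, 0) (13, 0) (13, 23.7571)]  |A|=125.2146
8. ⊥bis P1·P7 via (10.875,24.52): [(3.2737, 20.6511) (12.0625, 0) (13, 0) (13, 23.7571)]  |A|=125.2146
9. ⊥bis P1·P8 via (9.72,9.77): [(3.2737, 20.6511) (7.2811, 11.2349) (13, 7.7999) (13, 23.7571)]  |A|=97.6446
10. ⊥bis P1·P9 via (6.795,14.41): [(9.2565, 22.5617) (6.4359, 13.2208) (7.2811, 11.2349) (13, 7.7999) (13, 23.7571)]  |A|=72.397
11. canonical 5-gon: [(9.2565, 22.5617) (6.4359, 13.2208) (7.2811, 11.2349) (13, 7.7999) (13, 23.7571)]
12. shoelace: 72.397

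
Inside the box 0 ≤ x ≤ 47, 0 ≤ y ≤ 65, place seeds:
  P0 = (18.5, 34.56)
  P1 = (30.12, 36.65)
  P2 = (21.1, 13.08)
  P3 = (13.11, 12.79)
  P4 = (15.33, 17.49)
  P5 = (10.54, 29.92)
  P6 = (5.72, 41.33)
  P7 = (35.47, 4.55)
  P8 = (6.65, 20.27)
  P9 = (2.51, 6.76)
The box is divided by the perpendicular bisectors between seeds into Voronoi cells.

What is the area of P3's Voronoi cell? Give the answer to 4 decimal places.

1. box [0,47]×[0,65]: [(0, 0) (47, 0) (47, 65) (0, 65)]
2. ⊥bis P3·P0 via (15.805,23.675): [(0, 27.5881) (0, 0) (47, 0) (47, 15.9515)]  |A|=1023.1809
3. ⊥bis P3·P1 via (21.615,24.72): [(26.9522, 20.9151) (0, 27.5881) (0, 0) (47, 0) (47, 6.6228)]  |A|=929.6711
4. ⊥bis P3·P2 via (17.105,12.935): [(16.7234, 23.4476) (0, 27.5881) (0, 0) (17.5745, 0)]  |A|=436.724
5. ⊥bis P3·P4 via (14.22,15.14): [(17.0739, 13.792) (0, 21.8567) (0, 0) (17.5745, 0)]  |A|=307.7829
6. ⊥bis P3·P5 via (11.825,21.355): [(17.0739, 13.792) (3.6566, 20.1295) (0, 19.5809) (0, 0) (17.5745, 0)]  |A|=303.622
7. ⊥bis P3·P6 via (9.415,27.06): [(17.0739, 13.792) (3.6566, 20.1295) (0, 19.5809) (0, 0) (17.5745, 0)]  |A|=303.622
8. ⊥bis P3·P7 via (24.29,8.67): [(17.0739, 13.792) (3.6566, 20.1295) (0, 19.5809) (0, 0) (17.5745, 0)]  |A|=303.622
9. ⊥bis P3·P8 via (9.88,16.53): [(17.0739, 13.792) (10.374, 16.9566) (0, 7.9973) (0, 0) (17.5745, 0)]  |A|=235.8942
10. ⊥bis P3·P9 via (7.81,9.775): [(17.0739, 13.792) (10.374, 16.9566) (5.9152, 13.1058) (13.3707, 0) (17.5745, 0)]  |A|=124.6245
11. canonical 5-gon: [(17.0739, 13.792) (10.374, 16.9566) (5.9152, 13.1058) (13.3707, 0) (17.5745, 0)]
12. shoelace: 124.6245

Area of P3's cell: 124.6245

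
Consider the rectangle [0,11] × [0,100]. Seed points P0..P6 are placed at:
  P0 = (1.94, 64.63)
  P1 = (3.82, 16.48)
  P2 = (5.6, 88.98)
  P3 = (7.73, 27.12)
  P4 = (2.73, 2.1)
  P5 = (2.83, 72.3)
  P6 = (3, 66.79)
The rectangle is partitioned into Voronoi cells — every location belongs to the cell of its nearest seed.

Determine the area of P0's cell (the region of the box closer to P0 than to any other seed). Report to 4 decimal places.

1. box [0,11]×[0,100]: [(0, 0) (11, 0) (11, 100) (0, 100)]
2. ⊥bis P0·P1 via (2.88,40.555): [(0, 40.4426) (11, 40.872) (11, 100) (0, 100)]  |A|=652.7697
3. ⊥bis P0·P2 via (3.77,76.805): [(0, 77.3717) (0, 40.4426) (11, 40.872) (11, 75.7183)]  |A|=394.7644
4. ⊥bis P0·P3 via (4.835,45.875): [(0, 77.3717) (0, 45.1287) (11, 46.8266) (11, 75.7183)]  |A|=336.2405
5. ⊥bis P0·P4 via (2.335,33.365): [(0, 77.3717) (0, 45.1287) (11, 46.8266) (11, 75.7183)]  |A|=336.2405
6. ⊥bis P0·P5 via (2.385,68.465): [(0, 68.7417) (0, 45.1287) (11, 46.8266) (11, 67.4653)]  |A|=243.3849
7. ⊥bis P0·P6 via (2.47,65.71): [(0, 66.9221) (0, 45.1287) (11, 46.8266) (11, 61.524)]  |A|=200.6995
8. canonical 4-gon: [(0, 66.9221) (0, 45.1287) (11, 46.8266) (11, 61.524)]
9. shoelace: 200.6995

Area of P0's cell: 200.6995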